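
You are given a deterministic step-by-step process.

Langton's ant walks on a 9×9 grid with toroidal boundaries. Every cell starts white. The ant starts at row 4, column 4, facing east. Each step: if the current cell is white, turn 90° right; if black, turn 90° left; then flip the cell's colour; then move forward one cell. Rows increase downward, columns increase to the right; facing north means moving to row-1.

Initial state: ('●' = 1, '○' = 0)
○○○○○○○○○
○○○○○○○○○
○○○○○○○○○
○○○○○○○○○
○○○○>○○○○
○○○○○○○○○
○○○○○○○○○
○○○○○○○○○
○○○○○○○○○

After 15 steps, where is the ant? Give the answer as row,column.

4,3

0) ○○○○○○○○○
○○○○○○○○○
○○○○○○○○○
○○○○○○○○○
○○○○>○○○○
○○○○○○○○○
○○○○○○○○○
○○○○○○○○○
○○○○○○○○○
1) ○○○○○○○○○
○○○○○○○○○
○○○○○○○○○
○○○○○○○○○
○○○○●○○○○
○○○○v○○○○
○○○○○○○○○
○○○○○○○○○
○○○○○○○○○
2) ○○○○○○○○○
○○○○○○○○○
○○○○○○○○○
○○○○○○○○○
○○○○●○○○○
○○○<●○○○○
○○○○○○○○○
○○○○○○○○○
○○○○○○○○○
3) ○○○○○○○○○
○○○○○○○○○
○○○○○○○○○
○○○○○○○○○
○○○^●○○○○
○○○●●○○○○
○○○○○○○○○
○○○○○○○○○
○○○○○○○○○
4) ○○○○○○○○○
○○○○○○○○○
○○○○○○○○○
○○○○○○○○○
○○○●>○○○○
○○○●●○○○○
○○○○○○○○○
○○○○○○○○○
○○○○○○○○○
5) ○○○○○○○○○
○○○○○○○○○
○○○○○○○○○
○○○○^○○○○
○○○●○○○○○
○○○●●○○○○
○○○○○○○○○
○○○○○○○○○
○○○○○○○○○
6) ○○○○○○○○○
○○○○○○○○○
○○○○○○○○○
○○○○●>○○○
○○○●○○○○○
○○○●●○○○○
○○○○○○○○○
○○○○○○○○○
○○○○○○○○○
7) ○○○○○○○○○
○○○○○○○○○
○○○○○○○○○
○○○○●●○○○
○○○●○v○○○
○○○●●○○○○
○○○○○○○○○
○○○○○○○○○
○○○○○○○○○
8) ○○○○○○○○○
○○○○○○○○○
○○○○○○○○○
○○○○●●○○○
○○○●<●○○○
○○○●●○○○○
○○○○○○○○○
○○○○○○○○○
○○○○○○○○○
9) ○○○○○○○○○
○○○○○○○○○
○○○○○○○○○
○○○○^●○○○
○○○●●●○○○
○○○●●○○○○
○○○○○○○○○
○○○○○○○○○
○○○○○○○○○
10) ○○○○○○○○○
○○○○○○○○○
○○○○○○○○○
○○○<○●○○○
○○○●●●○○○
○○○●●○○○○
○○○○○○○○○
○○○○○○○○○
○○○○○○○○○
11) ○○○○○○○○○
○○○○○○○○○
○○○^○○○○○
○○○●○●○○○
○○○●●●○○○
○○○●●○○○○
○○○○○○○○○
○○○○○○○○○
○○○○○○○○○
12) ○○○○○○○○○
○○○○○○○○○
○○○●>○○○○
○○○●○●○○○
○○○●●●○○○
○○○●●○○○○
○○○○○○○○○
○○○○○○○○○
○○○○○○○○○
13) ○○○○○○○○○
○○○○○○○○○
○○○●●○○○○
○○○●v●○○○
○○○●●●○○○
○○○●●○○○○
○○○○○○○○○
○○○○○○○○○
○○○○○○○○○
14) ○○○○○○○○○
○○○○○○○○○
○○○●●○○○○
○○○<●●○○○
○○○●●●○○○
○○○●●○○○○
○○○○○○○○○
○○○○○○○○○
○○○○○○○○○
15) ○○○○○○○○○
○○○○○○○○○
○○○●●○○○○
○○○○●●○○○
○○○v●●○○○
○○○●●○○○○
○○○○○○○○○
○○○○○○○○○
○○○○○○○○○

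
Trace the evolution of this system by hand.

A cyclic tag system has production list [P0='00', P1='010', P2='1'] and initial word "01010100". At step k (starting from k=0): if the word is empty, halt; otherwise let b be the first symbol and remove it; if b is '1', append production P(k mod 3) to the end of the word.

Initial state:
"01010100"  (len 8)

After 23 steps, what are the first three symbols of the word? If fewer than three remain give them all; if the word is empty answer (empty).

00

t=0: "01010100"  (len 8)
t=1: "1010100"  (len 7)
t=2: "010100010"  (len 9)
t=3: "10100010"  (len 8)
t=4: "010001000"  (len 9)
t=5: "10001000"  (len 8)
t=6: "00010001"  (len 8)
t=7: "0010001"  (len 7)
t=8: "010001"  (len 6)
t=9: "10001"  (len 5)
t=10: "000100"  (len 6)
t=11: "00100"  (len 5)
t=12: "0100"  (len 4)
t=13: "100"  (len 3)
t=14: "00010"  (len 5)
t=15: "0010"  (len 4)
t=16: "010"  (len 3)
t=17: "10"  (len 2)
t=18: "01"  (len 2)
t=19: "1"  (len 1)
t=20: "010"  (len 3)
t=21: "10"  (len 2)
t=22: "000"  (len 3)
t=23: "00"  (len 2)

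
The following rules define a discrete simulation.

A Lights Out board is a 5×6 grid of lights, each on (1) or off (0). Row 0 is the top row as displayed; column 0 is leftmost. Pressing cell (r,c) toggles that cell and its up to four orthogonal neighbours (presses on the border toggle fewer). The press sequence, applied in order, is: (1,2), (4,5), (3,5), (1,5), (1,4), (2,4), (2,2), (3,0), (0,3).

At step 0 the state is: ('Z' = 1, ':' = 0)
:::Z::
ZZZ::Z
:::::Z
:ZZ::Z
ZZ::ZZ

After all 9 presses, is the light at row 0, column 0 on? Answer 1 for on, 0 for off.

0

k=0  :::Z::
ZZZ::Z
:::::Z
:ZZ::Z
ZZ::ZZ
k=1  ::ZZ::
Z::Z:Z
::Z::Z
:ZZ::Z
ZZ::ZZ
k=2  ::ZZ::
Z::Z:Z
::Z::Z
:ZZ:::
ZZ::::
k=3  ::ZZ::
Z::Z:Z
::Z:::
:ZZ:ZZ
ZZ:::Z
k=4  ::ZZ:Z
Z::ZZ:
::Z::Z
:ZZ:ZZ
ZZ:::Z
k=5  ::ZZZZ
Z::::Z
::Z:ZZ
:ZZ:ZZ
ZZ:::Z
k=6  ::ZZZZ
Z:::ZZ
::ZZ::
:ZZ::Z
ZZ:::Z
k=7  ::ZZZZ
Z:Z:ZZ
:Z::::
:Z:::Z
ZZ:::Z
k=8  ::ZZZZ
Z:Z:ZZ
ZZ::::
Z::::Z
:Z:::Z
k=9  :::::Z
Z:ZZZZ
ZZ::::
Z::::Z
:Z:::Z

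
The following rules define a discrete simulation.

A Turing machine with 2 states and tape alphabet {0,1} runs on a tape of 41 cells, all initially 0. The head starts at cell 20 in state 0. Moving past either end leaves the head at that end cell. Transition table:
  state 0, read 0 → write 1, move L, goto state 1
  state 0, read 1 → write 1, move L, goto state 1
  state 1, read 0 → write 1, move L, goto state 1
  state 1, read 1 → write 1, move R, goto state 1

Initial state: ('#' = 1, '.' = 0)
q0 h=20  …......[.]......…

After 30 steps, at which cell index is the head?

k=0  q0 h=20  …......[.]......…
k=1  q1 h=19  …......[.]#.....…
k=2  q1 h=18  …......[.]##....…
k=3  q1 h=17  …......[.]###...…
k=4  q1 h=16  …......[.]####..…
k=5  q1 h=15  …......[.]#####.…
k=6  q1 h=14  …......[.]######…
k=7  q1 h=13  …......[.]######…
k=8  q1 h=12  …......[.]######…
k=9  q1 h=11  …......[.]######…
k=10  q1 h=10  …......[.]######…
k=11  q1 h= 9  …......[.]######…
k=12  q1 h= 8  …......[.]######…
k=13  q1 h= 7  …......[.]######…
k=14  q1 h= 6  |......[.]######…
k=15  q1 h= 5  |.....[.]######…
k=16  q1 h= 4  |....[.]######…
k=17  q1 h= 3  |...[.]######…
k=18  q1 h= 2  |..[.]######…
k=19  q1 h= 1  |.[.]######…
k=20  q1 h= 0  |[.]######…
k=21  q1 h= 0  |[#]######…
k=22  q1 h= 1  |#[#]######…
k=23  q1 h= 2  |##[#]######…
k=24  q1 h= 3  |###[#]######…
k=25  q1 h= 4  |####[#]######…
k=26  q1 h= 5  |#####[#]######…
k=27  q1 h= 6  |######[#]######…
k=28  q1 h= 7  …######[#]######…
k=29  q1 h= 8  …######[#]######…
k=30  q1 h= 9  …######[#]######…

9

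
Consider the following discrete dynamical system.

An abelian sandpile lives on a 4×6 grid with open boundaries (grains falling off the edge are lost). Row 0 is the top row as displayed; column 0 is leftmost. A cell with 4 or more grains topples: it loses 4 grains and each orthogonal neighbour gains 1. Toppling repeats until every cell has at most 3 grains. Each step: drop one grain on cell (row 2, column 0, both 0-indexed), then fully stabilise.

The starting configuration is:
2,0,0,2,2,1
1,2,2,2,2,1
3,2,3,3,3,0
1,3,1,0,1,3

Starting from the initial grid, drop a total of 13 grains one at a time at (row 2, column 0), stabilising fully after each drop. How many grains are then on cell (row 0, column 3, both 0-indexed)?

3

gen 0: 2,0,0,2,2,1
1,2,2,2,2,1
3,2,3,3,3,0
1,3,1,0,1,3
gen 1: 2,0,0,2,2,1
2,2,2,2,2,1
0,3,3,3,3,0
2,3,1,0,1,3
gen 2: 2,0,0,2,2,1
2,2,2,2,2,1
1,3,3,3,3,0
2,3,1,0,1,3
gen 3: 2,0,0,2,2,1
2,2,2,2,2,1
2,3,3,3,3,0
2,3,1,0,1,3
gen 4: 2,0,0,2,2,1
2,2,2,2,2,1
3,3,3,3,3,0
2,3,1,0,1,3
gen 5: 2,0,0,2,2,1
3,3,3,3,3,1
2,2,1,1,0,1
0,1,3,1,2,3
gen 6: 2,0,0,2,2,1
3,3,3,3,3,1
3,2,1,1,0,1
0,1,3,1,2,3
gen 7: 3,1,1,3,3,1
1,2,1,1,0,2
2,0,3,2,1,1
1,2,3,1,2,3
gen 8: 3,1,1,3,3,1
1,2,1,1,0,2
3,0,3,2,1,1
1,2,3,1,2,3
gen 9: 3,1,1,3,3,1
2,2,1,1,0,2
0,1,3,2,1,1
2,2,3,1,2,3
gen 10: 3,1,1,3,3,1
2,2,1,1,0,2
1,1,3,2,1,1
2,2,3,1,2,3
gen 11: 3,1,1,3,3,1
2,2,1,1,0,2
2,1,3,2,1,1
2,2,3,1,2,3
gen 12: 3,1,1,3,3,1
2,2,1,1,0,2
3,1,3,2,1,1
2,2,3,1,2,3
gen 13: 3,1,1,3,3,1
3,2,1,1,0,2
0,2,3,2,1,1
3,2,3,1,2,3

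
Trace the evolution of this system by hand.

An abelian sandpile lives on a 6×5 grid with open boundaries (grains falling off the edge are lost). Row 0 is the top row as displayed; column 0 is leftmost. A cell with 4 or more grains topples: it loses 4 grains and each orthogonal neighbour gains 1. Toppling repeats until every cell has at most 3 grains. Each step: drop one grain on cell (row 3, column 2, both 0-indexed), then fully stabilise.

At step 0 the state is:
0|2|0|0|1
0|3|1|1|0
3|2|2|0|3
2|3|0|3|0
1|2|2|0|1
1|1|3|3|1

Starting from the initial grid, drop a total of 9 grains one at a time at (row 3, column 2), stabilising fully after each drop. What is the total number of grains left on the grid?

gen 0: 0|2|0|0|1
0|3|1|1|0
3|2|2|0|3
2|3|0|3|0
1|2|2|0|1
1|1|3|3|1
gen 1: 0|2|0|0|1
0|3|1|1|0
3|2|2|0|3
2|3|1|3|0
1|2|2|0|1
1|1|3|3|1
gen 2: 0|2|0|0|1
0|3|1|1|0
3|2|2|0|3
2|3|2|3|0
1|2|2|0|1
1|1|3|3|1
gen 3: 0|2|0|0|1
0|3|1|1|0
3|2|2|0|3
2|3|3|3|0
1|2|2|0|1
1|1|3|3|1
gen 4: 0|2|0|0|1
0|3|1|1|0
3|3|3|1|3
3|0|2|0|1
1|3|3|1|1
1|1|3|3|1
gen 5: 0|2|0|0|1
0|3|1|1|0
3|3|3|1|3
3|0|3|0|1
1|3|3|1|1
1|1|3|3|1
gen 6: 0|3|0|0|1
2|0|3|1|0
1|3|1|2|3
1|0|3|1|1
3|1|2|3|1
1|3|1|0|2
gen 7: 0|3|0|0|1
2|0|3|1|0
1|3|2|2|3
1|1|0|2|1
3|1|3|3|1
1|3|1|0|2
gen 8: 0|3|0|0|1
2|0|3|1|0
1|3|2|2|3
1|1|1|2|1
3|1|3|3|1
1|3|1|0|2
gen 9: 0|3|0|0|1
2|0|3|1|0
1|3|2|2|3
1|1|2|2|1
3|1|3|3|1
1|3|1|0|2

46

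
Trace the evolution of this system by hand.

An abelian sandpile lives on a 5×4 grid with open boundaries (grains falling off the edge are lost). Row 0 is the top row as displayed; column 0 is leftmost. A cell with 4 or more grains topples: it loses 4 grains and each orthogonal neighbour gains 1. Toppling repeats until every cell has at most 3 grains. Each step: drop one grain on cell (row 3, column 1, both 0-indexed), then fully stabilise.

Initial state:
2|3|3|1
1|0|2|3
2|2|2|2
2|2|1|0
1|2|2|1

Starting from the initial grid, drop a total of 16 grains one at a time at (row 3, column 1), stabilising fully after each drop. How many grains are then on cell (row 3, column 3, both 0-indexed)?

2

0) 2|3|3|1
1|0|2|3
2|2|2|2
2|2|1|0
1|2|2|1
1) 2|3|3|1
1|0|2|3
2|2|2|2
2|3|1|0
1|2|2|1
2) 2|3|3|1
1|0|2|3
2|3|2|2
3|0|2|0
1|3|2|1
3) 2|3|3|1
1|0|2|3
2|3|2|2
3|1|2|0
1|3|2|1
4) 2|3|3|1
1|0|2|3
2|3|2|2
3|2|2|0
1|3|2|1
5) 2|3|3|1
1|0|2|3
2|3|2|2
3|3|2|0
1|3|2|1
6) 2|3|3|1
2|1|2|3
0|1|3|2
1|3|3|0
3|0|3|1
7) 2|3|3|1
2|1|3|3
0|3|0|3
2|1|2|1
3|2|0|2
8) 2|3|3|1
2|1|3|3
0|3|0|3
2|2|2|1
3|2|0|2
9) 2|3|3|1
2|1|3|3
0|3|0|3
2|3|2|1
3|2|0|2
10) 2|3|3|1
2|2|3|3
1|0|1|3
3|1|3|1
3|3|0|2
11) 2|3|3|1
2|2|3|3
1|0|1|3
3|2|3|1
3|3|0|2
12) 2|3|3|1
2|2|3|3
1|0|1|3
3|3|3|1
3|3|0|2
13) 2|3|3|1
2|2|3|3
2|1|2|3
1|3|0|2
1|1|2|2
14) 2|3|3|1
2|2|3|3
2|2|2|3
2|0|1|2
1|2|2|2
15) 2|3|3|1
2|2|3|3
2|2|2|3
2|1|1|2
1|2|2|2
16) 2|3|3|1
2|2|3|3
2|2|2|3
2|2|1|2
1|2|2|2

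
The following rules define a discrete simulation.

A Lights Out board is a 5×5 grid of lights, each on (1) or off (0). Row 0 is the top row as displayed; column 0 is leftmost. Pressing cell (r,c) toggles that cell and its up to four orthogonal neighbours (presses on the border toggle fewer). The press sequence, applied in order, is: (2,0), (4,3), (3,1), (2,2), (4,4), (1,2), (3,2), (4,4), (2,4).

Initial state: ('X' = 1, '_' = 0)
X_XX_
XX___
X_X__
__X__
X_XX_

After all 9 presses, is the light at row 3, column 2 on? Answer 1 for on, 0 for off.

[0] X_XX_
XX___
X_X__
__X__
X_XX_
[1] X_XX_
_X___
_XX__
X_X__
X_XX_
[2] X_XX_
_X___
_XX__
X_XX_
X___X
[3] X_XX_
_X___
__X__
_X_X_
XX__X
[4] X_XX_
_XX__
_X_X_
_XXX_
XX__X
[5] X_XX_
_XX__
_X_X_
_XXXX
XX_X_
[6] X__X_
___X_
_XXX_
_XXXX
XX_X_
[7] X__X_
___X_
_X_X_
____X
XXXX_
[8] X__X_
___X_
_X_X_
_____
XXX_X
[9] X__X_
___XX
_X__X
____X
XXX_X

0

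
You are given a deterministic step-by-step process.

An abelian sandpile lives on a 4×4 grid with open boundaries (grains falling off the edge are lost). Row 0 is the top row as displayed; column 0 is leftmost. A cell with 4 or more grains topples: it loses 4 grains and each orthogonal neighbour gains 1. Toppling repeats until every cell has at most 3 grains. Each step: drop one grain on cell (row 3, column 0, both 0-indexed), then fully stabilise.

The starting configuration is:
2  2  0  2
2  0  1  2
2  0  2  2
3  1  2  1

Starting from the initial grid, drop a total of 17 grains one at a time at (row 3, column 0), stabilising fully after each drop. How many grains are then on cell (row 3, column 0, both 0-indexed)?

step 0: 2  2  0  2
2  0  1  2
2  0  2  2
3  1  2  1
step 1: 2  2  0  2
2  0  1  2
3  0  2  2
0  2  2  1
step 2: 2  2  0  2
2  0  1  2
3  0  2  2
1  2  2  1
step 3: 2  2  0  2
2  0  1  2
3  0  2  2
2  2  2  1
step 4: 2  2  0  2
2  0  1  2
3  0  2  2
3  2  2  1
step 5: 2  2  0  2
3  0  1  2
0  1  2  2
1  3  2  1
step 6: 2  2  0  2
3  0  1  2
0  1  2  2
2  3  2  1
step 7: 2  2  0  2
3  0  1  2
0  1  2  2
3  3  2  1
step 8: 2  2  0  2
3  0  1  2
1  2  2  2
1  0  3  1
step 9: 2  2  0  2
3  0  1  2
1  2  2  2
2  0  3  1
step 10: 2  2  0  2
3  0  1  2
1  2  2  2
3  0  3  1
step 11: 2  2  0  2
3  0  1  2
2  2  2  2
0  1  3  1
step 12: 2  2  0  2
3  0  1  2
2  2  2  2
1  1  3  1
step 13: 2  2  0  2
3  0  1  2
2  2  2  2
2  1  3  1
step 14: 2  2  0  2
3  0  1  2
2  2  2  2
3  1  3  1
step 15: 2  2  0  2
3  0  1  2
3  2  2  2
0  2  3  1
step 16: 2  2  0  2
3  0  1  2
3  2  2  2
1  2  3  1
step 17: 2  2  0  2
3  0  1  2
3  2  2  2
2  2  3  1

2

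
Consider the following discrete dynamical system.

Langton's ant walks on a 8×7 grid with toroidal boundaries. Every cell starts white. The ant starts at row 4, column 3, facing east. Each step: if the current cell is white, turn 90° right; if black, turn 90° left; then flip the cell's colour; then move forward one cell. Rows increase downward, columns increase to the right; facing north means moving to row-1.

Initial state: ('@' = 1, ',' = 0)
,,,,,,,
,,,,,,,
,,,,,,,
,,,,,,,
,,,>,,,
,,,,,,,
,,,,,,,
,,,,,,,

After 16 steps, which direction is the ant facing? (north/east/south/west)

t=0: ,,,,,,,
,,,,,,,
,,,,,,,
,,,,,,,
,,,>,,,
,,,,,,,
,,,,,,,
,,,,,,,
t=1: ,,,,,,,
,,,,,,,
,,,,,,,
,,,,,,,
,,,@,,,
,,,v,,,
,,,,,,,
,,,,,,,
t=2: ,,,,,,,
,,,,,,,
,,,,,,,
,,,,,,,
,,,@,,,
,,<@,,,
,,,,,,,
,,,,,,,
t=3: ,,,,,,,
,,,,,,,
,,,,,,,
,,,,,,,
,,^@,,,
,,@@,,,
,,,,,,,
,,,,,,,
t=4: ,,,,,,,
,,,,,,,
,,,,,,,
,,,,,,,
,,@>,,,
,,@@,,,
,,,,,,,
,,,,,,,
t=5: ,,,,,,,
,,,,,,,
,,,,,,,
,,,^,,,
,,@,,,,
,,@@,,,
,,,,,,,
,,,,,,,
t=6: ,,,,,,,
,,,,,,,
,,,,,,,
,,,@>,,
,,@,,,,
,,@@,,,
,,,,,,,
,,,,,,,
t=7: ,,,,,,,
,,,,,,,
,,,,,,,
,,,@@,,
,,@,v,,
,,@@,,,
,,,,,,,
,,,,,,,
t=8: ,,,,,,,
,,,,,,,
,,,,,,,
,,,@@,,
,,@<@,,
,,@@,,,
,,,,,,,
,,,,,,,
t=9: ,,,,,,,
,,,,,,,
,,,,,,,
,,,^@,,
,,@@@,,
,,@@,,,
,,,,,,,
,,,,,,,
t=10: ,,,,,,,
,,,,,,,
,,,,,,,
,,<,@,,
,,@@@,,
,,@@,,,
,,,,,,,
,,,,,,,
t=11: ,,,,,,,
,,,,,,,
,,^,,,,
,,@,@,,
,,@@@,,
,,@@,,,
,,,,,,,
,,,,,,,
t=12: ,,,,,,,
,,,,,,,
,,@>,,,
,,@,@,,
,,@@@,,
,,@@,,,
,,,,,,,
,,,,,,,
t=13: ,,,,,,,
,,,,,,,
,,@@,,,
,,@v@,,
,,@@@,,
,,@@,,,
,,,,,,,
,,,,,,,
t=14: ,,,,,,,
,,,,,,,
,,@@,,,
,,<@@,,
,,@@@,,
,,@@,,,
,,,,,,,
,,,,,,,
t=15: ,,,,,,,
,,,,,,,
,,@@,,,
,,,@@,,
,,v@@,,
,,@@,,,
,,,,,,,
,,,,,,,
t=16: ,,,,,,,
,,,,,,,
,,@@,,,
,,,@@,,
,,,>@,,
,,@@,,,
,,,,,,,
,,,,,,,

east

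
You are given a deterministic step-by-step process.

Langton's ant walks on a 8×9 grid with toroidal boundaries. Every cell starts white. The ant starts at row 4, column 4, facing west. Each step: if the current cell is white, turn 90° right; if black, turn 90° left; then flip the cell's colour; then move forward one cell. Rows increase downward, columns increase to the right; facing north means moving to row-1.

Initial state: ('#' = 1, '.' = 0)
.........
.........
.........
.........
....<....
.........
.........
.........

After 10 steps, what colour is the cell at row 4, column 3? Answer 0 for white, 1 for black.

1

k=0  .........
.........
.........
.........
....<....
.........
.........
.........
k=1  .........
.........
.........
....^....
....#....
.........
.........
.........
k=2  .........
.........
.........
....#>...
....#....
.........
.........
.........
k=3  .........
.........
.........
....##...
....#v...
.........
.........
.........
k=4  .........
.........
.........
....##...
....<#...
.........
.........
.........
k=5  .........
.........
.........
....##...
.....#...
....v....
.........
.........
k=6  .........
.........
.........
....##...
.....#...
...<#....
.........
.........
k=7  .........
.........
.........
....##...
...^.#...
...##....
.........
.........
k=8  .........
.........
.........
....##...
...#>#...
...##....
.........
.........
k=9  .........
.........
.........
....##...
...###...
...#v....
.........
.........
k=10  .........
.........
.........
....##...
...###...
...#.>...
.........
.........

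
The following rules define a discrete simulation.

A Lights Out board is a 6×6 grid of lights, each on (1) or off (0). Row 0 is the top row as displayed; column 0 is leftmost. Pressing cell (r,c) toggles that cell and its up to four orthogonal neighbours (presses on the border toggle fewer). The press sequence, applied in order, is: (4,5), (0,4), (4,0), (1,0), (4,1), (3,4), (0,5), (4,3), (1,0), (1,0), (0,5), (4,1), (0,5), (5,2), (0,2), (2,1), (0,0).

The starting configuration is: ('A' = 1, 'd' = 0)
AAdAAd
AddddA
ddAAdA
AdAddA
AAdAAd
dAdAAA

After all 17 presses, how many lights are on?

21

t=0: AAdAAd
AddddA
ddAAdA
AdAddA
AAdAAd
dAdAAA
t=1: AAdAAd
AddddA
ddAAdA
AdAddd
AAdAdA
dAdAAd
t=2: AAdddA
AdddAA
ddAAdA
AdAddd
AAdAdA
dAdAAd
t=3: AAdddA
AdddAA
ddAAdA
ddAddd
dddAdA
AAdAAd
t=4: dAdddA
dAddAA
AdAAdA
ddAddd
dddAdA
AAdAAd
t=5: dAdddA
dAddAA
AdAAdA
dAAddd
AAAAdA
AddAAd
t=6: dAdddA
dAddAA
AdAAAA
dAAAAA
AAAAAA
AddAAd
t=7: dAddAd
dAddAd
AdAAAA
dAAAAA
AAAAAA
AddAAd
t=8: dAddAd
dAddAd
AdAAAA
dAAdAA
AAdddA
AdddAd
t=9: AAddAd
AdddAd
ddAAAA
dAAdAA
AAdddA
AdddAd
t=10: dAddAd
dAddAd
AdAAAA
dAAdAA
AAdddA
AdddAd
t=11: dAdddA
dAddAA
AdAAAA
dAAdAA
AAdddA
AdddAd
t=12: dAdddA
dAddAA
AdAAAA
ddAdAA
ddAddA
AAddAd
t=13: dAddAd
dAddAd
AdAAAA
ddAdAA
ddAddA
AAddAd
t=14: dAddAd
dAddAd
AdAAAA
ddAdAA
dddddA
AdAAAd
t=15: ddAAAd
dAAdAd
AdAAAA
ddAdAA
dddddA
AdAAAd
t=16: ddAAAd
ddAdAd
dAdAAA
dAAdAA
dddddA
AdAAAd
t=17: AAAAAd
AdAdAd
dAdAAA
dAAdAA
dddddA
AdAAAd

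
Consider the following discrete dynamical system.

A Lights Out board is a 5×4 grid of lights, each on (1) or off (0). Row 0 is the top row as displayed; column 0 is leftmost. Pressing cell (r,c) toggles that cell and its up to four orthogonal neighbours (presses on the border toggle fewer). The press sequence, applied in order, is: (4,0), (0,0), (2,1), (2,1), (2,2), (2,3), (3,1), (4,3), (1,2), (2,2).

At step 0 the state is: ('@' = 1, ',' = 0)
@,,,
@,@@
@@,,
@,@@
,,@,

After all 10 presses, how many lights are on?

11

k=0  @,,,
@,@@
@@,,
@,@@
,,@,
k=1  @,,,
@,@@
@@,,
,,@@
@@@,
k=2  ,@,,
,,@@
@@,,
,,@@
@@@,
k=3  ,@,,
,@@@
,,@,
,@@@
@@@,
k=4  ,@,,
,,@@
@@,,
,,@@
@@@,
k=5  ,@,,
,,,@
@,@@
,,,@
@@@,
k=6  ,@,,
,,,,
@,,,
,,,,
@@@,
k=7  ,@,,
,,,,
@@,,
@@@,
@,@,
k=8  ,@,,
,,,,
@@,,
@@@@
@,,@
k=9  ,@@,
,@@@
@@@,
@@@@
@,,@
k=10  ,@@,
,@,@
@,,@
@@,@
@,,@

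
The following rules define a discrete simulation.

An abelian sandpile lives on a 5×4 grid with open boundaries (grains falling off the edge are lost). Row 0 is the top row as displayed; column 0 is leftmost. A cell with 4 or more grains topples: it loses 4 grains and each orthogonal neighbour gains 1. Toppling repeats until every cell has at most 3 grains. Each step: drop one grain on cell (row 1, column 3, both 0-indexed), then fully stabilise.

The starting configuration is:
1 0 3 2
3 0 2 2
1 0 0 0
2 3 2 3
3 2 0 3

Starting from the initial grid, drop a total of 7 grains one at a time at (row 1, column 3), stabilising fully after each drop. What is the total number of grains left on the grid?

34

step 0: 1 0 3 2
3 0 2 2
1 0 0 0
2 3 2 3
3 2 0 3
step 1: 1 0 3 2
3 0 2 3
1 0 0 0
2 3 2 3
3 2 0 3
step 2: 1 0 3 3
3 0 3 0
1 0 0 1
2 3 2 3
3 2 0 3
step 3: 1 0 3 3
3 0 3 1
1 0 0 1
2 3 2 3
3 2 0 3
step 4: 1 0 3 3
3 0 3 2
1 0 0 1
2 3 2 3
3 2 0 3
step 5: 1 0 3 3
3 0 3 3
1 0 0 1
2 3 2 3
3 2 0 3
step 6: 1 1 1 1
3 1 1 2
1 0 1 2
2 3 2 3
3 2 0 3
step 7: 1 1 1 1
3 1 1 3
1 0 1 2
2 3 2 3
3 2 0 3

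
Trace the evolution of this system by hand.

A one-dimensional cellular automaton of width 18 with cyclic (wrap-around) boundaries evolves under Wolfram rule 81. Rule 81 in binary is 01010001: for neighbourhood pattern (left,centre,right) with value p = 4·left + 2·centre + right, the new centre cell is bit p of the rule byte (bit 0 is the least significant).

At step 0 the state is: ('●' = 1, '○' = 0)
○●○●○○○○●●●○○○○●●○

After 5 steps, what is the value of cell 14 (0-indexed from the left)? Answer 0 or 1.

[0] ○●○●○○○○●●●○○○○●●○
[1] ○○○○●●●○○○●●●●○○●●
[2] ●●●○○○●●●○○○○●●○○●
[3] ○○●●●○○○●●●●○○●●○○
[4] ●○○○●●●○○○○●●○○●●●
[5] ●●●○○○●●●●○○●●○○○○

0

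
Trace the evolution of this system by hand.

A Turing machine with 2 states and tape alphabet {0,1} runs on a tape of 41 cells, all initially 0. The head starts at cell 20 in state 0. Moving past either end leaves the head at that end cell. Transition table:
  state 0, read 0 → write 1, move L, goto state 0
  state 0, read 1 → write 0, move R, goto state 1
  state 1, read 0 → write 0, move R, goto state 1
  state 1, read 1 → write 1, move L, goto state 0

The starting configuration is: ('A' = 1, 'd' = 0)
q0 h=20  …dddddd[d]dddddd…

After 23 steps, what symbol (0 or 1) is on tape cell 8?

t=0: q0 h=20  …dddddd[d]dddddd…
t=1: q0 h=19  …dddddd[d]Addddd…
t=2: q0 h=18  …dddddd[d]AAdddd…
t=3: q0 h=17  …dddddd[d]AAAddd…
t=4: q0 h=16  …dddddd[d]AAAAdd…
t=5: q0 h=15  …dddddd[d]AAAAAd…
t=6: q0 h=14  …dddddd[d]AAAAAA…
t=7: q0 h=13  …dddddd[d]AAAAAA…
t=8: q0 h=12  …dddddd[d]AAAAAA…
t=9: q0 h=11  …dddddd[d]AAAAAA…
t=10: q0 h=10  …dddddd[d]AAAAAA…
t=11: q0 h= 9  …dddddd[d]AAAAAA…
t=12: q0 h= 8  …dddddd[d]AAAAAA…
t=13: q0 h= 7  …dddddd[d]AAAAAA…
t=14: q0 h= 6  |dddddd[d]AAAAAA…
t=15: q0 h= 5  |ddddd[d]AAAAAA…
t=16: q0 h= 4  |dddd[d]AAAAAA…
t=17: q0 h= 3  |ddd[d]AAAAAA…
t=18: q0 h= 2  |dd[d]AAAAAA…
t=19: q0 h= 1  |d[d]AAAAAA…
t=20: q0 h= 0  |[d]AAAAAA…
t=21: q0 h= 0  |[A]AAAAAA…
t=22: q1 h= 1  |d[A]AAAAAA…
t=23: q0 h= 0  |[d]AAAAAA…

1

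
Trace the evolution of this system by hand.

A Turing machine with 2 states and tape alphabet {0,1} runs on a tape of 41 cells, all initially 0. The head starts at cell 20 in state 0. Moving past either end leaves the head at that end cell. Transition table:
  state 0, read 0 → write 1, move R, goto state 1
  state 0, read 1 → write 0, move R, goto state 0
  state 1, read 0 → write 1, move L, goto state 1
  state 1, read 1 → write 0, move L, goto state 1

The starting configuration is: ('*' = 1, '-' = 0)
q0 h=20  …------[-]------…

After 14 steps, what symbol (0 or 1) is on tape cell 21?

1

0) q0 h=20  …------[-]------…
1) q1 h=21  …-----*[-]------…
2) q1 h=20  …------[*]*-----…
3) q1 h=19  …------[-]-*----…
4) q1 h=18  …------[-]*-*---…
5) q1 h=17  …------[-]**-*--…
6) q1 h=16  …------[-]***-*-…
7) q1 h=15  …------[-]****-*…
8) q1 h=14  …------[-]*****-…
9) q1 h=13  …------[-]******…
10) q1 h=12  …------[-]******…
11) q1 h=11  …------[-]******…
12) q1 h=10  …------[-]******…
13) q1 h= 9  …------[-]******…
14) q1 h= 8  …------[-]******…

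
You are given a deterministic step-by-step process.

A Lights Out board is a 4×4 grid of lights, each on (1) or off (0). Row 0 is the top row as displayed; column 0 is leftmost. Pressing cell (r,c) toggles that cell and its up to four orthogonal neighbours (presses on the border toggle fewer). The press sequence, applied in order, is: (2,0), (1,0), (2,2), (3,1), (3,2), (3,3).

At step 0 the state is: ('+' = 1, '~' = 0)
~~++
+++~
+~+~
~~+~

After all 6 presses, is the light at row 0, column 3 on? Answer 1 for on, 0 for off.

0) ~~++
+++~
+~+~
~~+~
1) ~~++
~++~
~++~
+~+~
2) +~++
+~+~
+++~
+~+~
3) +~++
+~~~
+~~+
+~~~
4) +~++
+~~~
++~+
~++~
5) +~++
+~~~
++++
~~~+
6) +~++
+~~~
+++~
~~+~

1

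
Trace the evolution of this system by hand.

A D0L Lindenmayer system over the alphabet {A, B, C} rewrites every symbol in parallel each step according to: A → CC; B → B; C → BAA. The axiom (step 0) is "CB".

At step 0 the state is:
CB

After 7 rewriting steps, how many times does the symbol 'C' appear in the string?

k=0  CB
k=1  BAAB
k=2  BCCCCB
k=3  BBAABAABAABAAB
k=4  BBCCCCBCCCCBCCCCBCCCCB
k=5  BBBAABAABAABAABBAABAABAABAABBAABAABAABAABBAABAABAABAAB
k=6  BBBCCCCBCCCCBCCCCBCCCCBBCCCCBCCCCBCCCCBCCCCBBCCCCBCCCCBCCCCBCCCCBBCCCCBCCCCBCCCCBCCCCB
k=7  BBBBAABAABAABAABBAABAABAABAABBAABAABAABAABBAABAABAABAABBBA…ABAABBBAABAABAABAABBAABAABAABAABBAABAABAABAABBAABAABAABAAB  (len 214)

0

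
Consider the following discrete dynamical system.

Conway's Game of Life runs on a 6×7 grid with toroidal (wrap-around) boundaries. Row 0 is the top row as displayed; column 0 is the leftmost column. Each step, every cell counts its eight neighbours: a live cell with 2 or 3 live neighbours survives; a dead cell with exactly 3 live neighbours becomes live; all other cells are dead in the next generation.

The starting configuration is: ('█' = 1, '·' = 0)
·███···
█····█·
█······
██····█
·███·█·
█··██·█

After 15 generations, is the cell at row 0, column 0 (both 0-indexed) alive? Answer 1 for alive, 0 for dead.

[0] ·███···
█····█·
█······
██····█
·███·█·
█··██·█
[1] ·███·█·
█·█···█
·······
······█
···█·█·
█····██
[2] ··████·
█·██··█
█·····█
·······
█···██·
██·█·█·
[3] ·····█·
█·█····
██····█
█····█·
██··██·
██·····
[4] █·····█
█······
·······
····██·
····██·
██··██·
[5] ·····█·
█·····█
·······
····██·
···█···
██··█··
[6] ·█···█·
······█
·····██
····█··
···█·█·
····█··
[7] ·····█·
█·····█
·····██
····█·█
···█·█·
····██·
[8] ····██·
█······
·······
····█·█
···█··█
·····██
[9] ····██·
·······
·······
·····█·
█···█·█
······█
[10] ·····█·
·······
·······
·····██
█·····█
█···█·█
[11] ·····██
·······
·······
█····██
·······
█······
[12] ······█
·······
······█
······█
█······
······█
[13] ·······
·······
·······
█·····█
█·····█
█·····█
[14] ·······
·······
·······
█·····█
·█···█·
█·····█
[15] ·······
·······
·······
█·····█
·█···█·
█·····█

0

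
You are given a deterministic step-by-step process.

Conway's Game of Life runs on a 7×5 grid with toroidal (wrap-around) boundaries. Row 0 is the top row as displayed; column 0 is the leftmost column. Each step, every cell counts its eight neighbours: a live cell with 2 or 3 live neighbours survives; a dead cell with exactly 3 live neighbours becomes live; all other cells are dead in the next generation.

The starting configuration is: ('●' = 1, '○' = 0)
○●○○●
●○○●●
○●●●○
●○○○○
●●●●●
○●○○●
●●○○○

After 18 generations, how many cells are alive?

6

gen 0: ○●○○●
●○○●●
○●●●○
●○○○○
●●●●●
○●○○●
●●○○○
gen 1: ○●●●○
○○○○○
○●●●○
○○○○○
○○●●○
○○○○○
○●●○●
gen 2: ●●○●○
○○○○○
○○●○○
○●○○○
○○○○○
○●○○○
●●○○○
gen 3: ●●●○●
○●●○○
○○○○○
○○○○○
○○○○○
●●○○○
○○○○●
gen 4: ○○●○●
○○●●○
○○○○○
○○○○○
○○○○○
●○○○○
○○●●●
gen 5: ○●○○●
○○●●○
○○○○○
○○○○○
○○○○○
○○○●●
●●●○●
gen 6: ○○○○●
○○●●○
○○○○○
○○○○○
○○○○○
○●●●●
○●●○○
gen 7: ○●○○○
○○○●○
○○○○○
○○○○○
○○●●○
●●○●○
○●○○●
gen 8: ●○●○○
○○○○○
○○○○○
○○○○○
○●●●●
●●○●○
○●○○●
gen 9: ●●○○○
○○○○○
○○○○○
○○●●○
○●○●●
○○○○○
○○○●●
gen 10: ●○○○●
○○○○○
○○○○○
○○●●●
○○○●●
●○●○○
●○○○●
gen 11: ●○○○●
○○○○○
○○○●○
○○●○●
●●○○○
●●○○○
○○○●○
gen 12: ○○○○●
○○○○●
○○○●○
●●●●●
○○●○●
●●●○●
○●○○○
gen 13: ●○○○○
○○○●●
○●○○○
●●○○○
○○○○○
○○●○●
○●●●●
gen 14: ●●○○○
●○○○●
○●●○●
●●○○○
●●○○○
●●●○●
○●●○●
gen 15: ○○●●○
○○●●●
○○●●●
○○○○●
○○○○○
○○○○●
○○○○●
gen 16: ○○●○○
○●○○○
●○●○○
○○○○●
○○○○○
○○○○○
○○○○●
gen 17: ○○○○○
○●●○○
●●○○○
○○○○○
○○○○○
○○○○○
○○○○○
gen 18: ○○○○○
●●●○○
●●●○○
○○○○○
○○○○○
○○○○○
○○○○○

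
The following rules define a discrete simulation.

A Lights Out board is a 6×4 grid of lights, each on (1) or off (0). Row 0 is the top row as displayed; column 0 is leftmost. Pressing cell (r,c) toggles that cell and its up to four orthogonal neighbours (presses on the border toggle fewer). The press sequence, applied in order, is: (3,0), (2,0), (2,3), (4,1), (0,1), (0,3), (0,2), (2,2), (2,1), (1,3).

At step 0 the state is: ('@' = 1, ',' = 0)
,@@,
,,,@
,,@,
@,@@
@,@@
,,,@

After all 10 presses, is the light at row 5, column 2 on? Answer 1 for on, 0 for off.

0

k=0  ,@@,
,,,@
,,@,
@,@@
@,@@
,,,@
k=1  ,@@,
,,,@
@,@,
,@@@
,,@@
,,,@
k=2  ,@@,
@,,@
,@@,
@@@@
,,@@
,,,@
k=3  ,@@,
@,,,
,@,@
@@@,
,,@@
,,,@
k=4  ,@@,
@,,,
,@,@
@,@,
@@,@
,@,@
k=5  @,,,
@@,,
,@,@
@,@,
@@,@
,@,@
k=6  @,@@
@@,@
,@,@
@,@,
@@,@
,@,@
k=7  @@,,
@@@@
,@,@
@,@,
@@,@
,@,@
k=8  @@,,
@@,@
,,@,
@,,,
@@,@
,@,@
k=9  @@,,
@,,@
@@,,
@@,,
@@,@
,@,@
k=10  @@,@
@,@,
@@,@
@@,,
@@,@
,@,@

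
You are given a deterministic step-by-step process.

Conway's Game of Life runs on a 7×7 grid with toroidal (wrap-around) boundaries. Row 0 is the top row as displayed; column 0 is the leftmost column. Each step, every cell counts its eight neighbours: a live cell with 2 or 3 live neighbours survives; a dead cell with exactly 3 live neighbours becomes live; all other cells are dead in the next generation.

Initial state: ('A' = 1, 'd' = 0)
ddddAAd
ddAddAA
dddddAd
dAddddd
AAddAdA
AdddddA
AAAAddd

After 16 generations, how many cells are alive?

18

step 0: ddddAAd
ddAddAA
dddddAd
dAddddd
AAddAdA
AdddddA
AAAAddd
step 1: AdddAAd
ddddddA
dddddAA
dAdddAA
dAdddAA
dddAdAd
AAAAAAd
step 2: AdAdddd
AdddAdd
ddddddd
ddddAdd
ddAdddd
dddAddd
AAAdddd
step 3: AdAAddA
dAddddd
ddddddd
ddddddd
dddAddd
dddAddd
AdAAddd
step 4: AddAddA
AAAdddd
ddddddd
ddddddd
ddddddd
dddAAdd
AdddAdA
step 5: ddAAdAd
AAAdddA
dAddddd
ddddddd
ddddddd
dddAAAd
AdddAdA
step 6: ddAAAAd
AddAddA
dAAdddd
ddddddd
ddddAdd
dddAAAA
ddAdddA
step 7: AAAdAAd
AddddAA
AAAdddd
ddddddd
dddAAdd
dddAAdA
ddAdddA
step 8: ddAAAdd
dddAAAd
AAddddd
dAAAddd
dddAAAd
ddAdAdd
ddAdddA
step 9: ddAdddd
dAdddAd
AAddddd
AAdAddd
dAdddAd
ddAdAdd
dAAdAAd
step 10: ddAAAAd
AAAdddd
ddddddA
ddddddA
AAdAAdd
ddAdAdd
dAAdAAd
step 11: AddddAA
AAAdAAA
dAddddA
dddddAA
AAAAAAd
Adddddd
dAddddd
step 12: ddAdAdd
ddAdAdd
dAAdAdd
dddAddd
AAAAAAd
AddAAdA
dAddddd
step 13: dAAdddd
ddAdAAd
dAAdAdd
AddddAd
AAdddAd
ddddddA
AAAdAAd
step 14: AdddddA
ddddAAd
dAAdAdA
AdAdAAd
AAdddAd
ddAdAdd
AdAAdAA
step 15: AAdAddd
dAdAAdd
AAAdddA
ddAdAdd
AdAddAd
ddAdAdd
AdAAAAd
step 16: AddddAA
dddAAdA
AdddAAd
ddAddAd
ddAdAAd
ddAdddd
AddddAA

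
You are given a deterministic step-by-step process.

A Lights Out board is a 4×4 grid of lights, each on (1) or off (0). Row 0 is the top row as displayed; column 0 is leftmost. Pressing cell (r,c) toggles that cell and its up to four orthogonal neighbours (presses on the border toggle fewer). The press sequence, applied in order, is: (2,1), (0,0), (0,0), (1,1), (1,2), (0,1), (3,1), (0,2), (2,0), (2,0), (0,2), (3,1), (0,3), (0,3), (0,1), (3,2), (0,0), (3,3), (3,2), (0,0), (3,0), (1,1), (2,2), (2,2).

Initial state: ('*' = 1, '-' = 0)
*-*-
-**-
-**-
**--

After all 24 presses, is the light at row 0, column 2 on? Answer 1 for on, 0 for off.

k=0  *-*-
-**-
-**-
**--
k=1  *-*-
--*-
*---
*---
k=2  -**-
*-*-
*---
*---
k=3  *-*-
--*-
*---
*---
k=4  ***-
**--
**--
*---
k=5  **--
*-**
***-
*---
k=6  --*-
****
***-
*---
k=7  --*-
****
*-*-
-**-
k=8  -*-*
**-*
*-*-
-**-
k=9  -*-*
-*-*
-**-
***-
k=10  -*-*
**-*
*-*-
-**-
k=11  --*-
****
*-*-
-**-
k=12  --*-
****
***-
*---
k=13  ---*
***-
***-
*---
k=14  --*-
****
***-
*---
k=15  **--
*-**
***-
*---
k=16  **--
*-**
**--
****
k=17  ----
--**
**--
****
k=18  ----
--**
**-*
**--
k=19  ----
--**
****
*-**
k=20  **--
*-**
****
*-**
k=21  **--
*-**
-***
-***
k=22  *---
-*-*
--**
-***
k=23  *---
-***
-*--
-*-*
k=24  *---
-*-*
--**
-***

0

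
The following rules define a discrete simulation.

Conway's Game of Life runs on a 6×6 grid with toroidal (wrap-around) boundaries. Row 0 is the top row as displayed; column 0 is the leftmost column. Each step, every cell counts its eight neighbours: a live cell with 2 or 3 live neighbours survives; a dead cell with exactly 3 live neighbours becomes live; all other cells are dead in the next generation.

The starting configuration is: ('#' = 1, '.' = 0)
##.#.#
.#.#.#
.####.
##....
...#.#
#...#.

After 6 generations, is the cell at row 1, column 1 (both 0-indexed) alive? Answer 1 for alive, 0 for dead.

0

k=0  ##.#.#
.#.#.#
.####.
##....
...#.#
#...#.
k=1  .#.#..
.....#
...###
##...#
.#..##
.###..
k=2  ##.##.
#.##.#
......
.###..
...###
.#.#..
k=3  ......
#.##.#
#...#.
..##..
##....
.#....
k=4  ###...
##.###
#...#.
#.##.#
##....
##....
k=5  ...##.
...##.
......
..###.
......
.....#
k=6  ...#.#
...##.
..#...
...#..
...##.
....#.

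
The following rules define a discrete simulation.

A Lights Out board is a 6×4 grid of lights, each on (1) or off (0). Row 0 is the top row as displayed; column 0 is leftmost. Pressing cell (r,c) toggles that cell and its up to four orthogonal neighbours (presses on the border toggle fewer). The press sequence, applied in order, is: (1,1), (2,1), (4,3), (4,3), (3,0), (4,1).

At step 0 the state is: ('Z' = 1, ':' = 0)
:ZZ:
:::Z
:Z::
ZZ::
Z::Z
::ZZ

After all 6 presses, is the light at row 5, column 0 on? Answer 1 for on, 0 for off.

0

[0] :ZZ:
:::Z
:Z::
ZZ::
Z::Z
::ZZ
[1] ::Z:
ZZZZ
::::
ZZ::
Z::Z
::ZZ
[2] ::Z:
Z:ZZ
ZZZ:
Z:::
Z::Z
::ZZ
[3] ::Z:
Z:ZZ
ZZZ:
Z::Z
Z:Z:
::Z:
[4] ::Z:
Z:ZZ
ZZZ:
Z:::
Z::Z
::ZZ
[5] ::Z:
Z:ZZ
:ZZ:
:Z::
:::Z
::ZZ
[6] ::Z:
Z:ZZ
:ZZ:
::::
ZZZZ
:ZZZ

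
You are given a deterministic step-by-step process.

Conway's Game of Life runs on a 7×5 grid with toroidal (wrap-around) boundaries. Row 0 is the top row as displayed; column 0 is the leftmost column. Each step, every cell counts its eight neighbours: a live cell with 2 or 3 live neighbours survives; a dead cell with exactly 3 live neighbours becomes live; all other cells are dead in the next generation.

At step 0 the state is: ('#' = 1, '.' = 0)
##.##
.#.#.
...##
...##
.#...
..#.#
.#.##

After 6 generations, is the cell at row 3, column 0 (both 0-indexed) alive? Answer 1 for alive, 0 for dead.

1

k=0  ##.##
.#.#.
...##
...##
.#...
..#.#
.#.##
k=1  .#...
.#...
#....
#.###
#.#.#
.##.#
.#...
k=2  ###..
##...
#.##.
..#..
.....
..#.#
.#...
k=3  ..#..
...#.
#.###
.###.
...#.
.....
...#.
k=4  ..##.
.#...
#....
##...
...#.
.....
.....
k=5  ..#..
.##..
#....
##..#
.....
.....
.....
k=6  .##..
.##..
..#.#
##..#
#....
.....
.....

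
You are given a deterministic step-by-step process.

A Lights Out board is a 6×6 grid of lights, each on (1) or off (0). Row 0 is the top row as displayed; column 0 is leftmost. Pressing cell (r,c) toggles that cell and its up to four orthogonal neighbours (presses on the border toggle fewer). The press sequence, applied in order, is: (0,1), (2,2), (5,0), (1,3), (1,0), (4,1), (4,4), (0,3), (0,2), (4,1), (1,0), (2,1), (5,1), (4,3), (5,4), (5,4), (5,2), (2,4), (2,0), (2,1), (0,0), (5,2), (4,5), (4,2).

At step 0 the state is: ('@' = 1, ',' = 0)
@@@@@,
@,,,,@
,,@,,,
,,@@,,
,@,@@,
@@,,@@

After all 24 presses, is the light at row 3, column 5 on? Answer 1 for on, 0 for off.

gen 0: @@@@@,
@,,,,@
,,@,,,
,,@@,,
,@,@@,
@@,,@@
gen 1: ,,,@@,
@@,,,@
,,@,,,
,,@@,,
,@,@@,
@@,,@@
gen 2: ,,,@@,
@@@,,@
,@,@,,
,,,@,,
,@,@@,
@@,,@@
gen 3: ,,,@@,
@@@,,@
,@,@,,
,,,@,,
@@,@@,
,,,,@@
gen 4: ,,,,@,
@@,@@@
,@,,,,
,,,@,,
@@,@@,
,,,,@@
gen 5: @,,,@,
,,,@@@
@@,,,,
,,,@,,
@@,@@,
,,,,@@
gen 6: @,,,@,
,,,@@@
@@,,,,
,@,@,,
,,@@@,
,@,,@@
gen 7: @,,,@,
,,,@@@
@@,,,,
,@,@@,
,,@,,@
,@,,,@
gen 8: @,@@,,
,,,,@@
@@,,,,
,@,@@,
,,@,,@
,@,,,@
gen 9: @@,,,,
,,@,@@
@@,,,,
,@,@@,
,,@,,@
,@,,,@
gen 10: @@,,,,
,,@,@@
@@,,,,
,,,@@,
@@,,,@
,,,,,@
gen 11: ,@,,,,
@@@,@@
,@,,,,
,,,@@,
@@,,,@
,,,,,@
gen 12: ,@,,,,
@,@,@@
@,@,,,
,@,@@,
@@,,,@
,,,,,@
gen 13: ,@,,,,
@,@,@@
@,@,,,
,@,@@,
@,,,,@
@@@,,@
gen 14: ,@,,,,
@,@,@@
@,@,,,
,@,,@,
@,@@@@
@@@@,@
gen 15: ,@,,,,
@,@,@@
@,@,,,
,@,,@,
@,@@,@
@@@,@,
gen 16: ,@,,,,
@,@,@@
@,@,,,
,@,,@,
@,@@@@
@@@@,@
gen 17: ,@,,,,
@,@,@@
@,@,,,
,@,,@,
@,,@@@
@,,,,@
gen 18: ,@,,,,
@,@,,@
@,@@@@
,@,,,,
@,,@@@
@,,,,@
gen 19: ,@,,,,
,,@,,@
,@@@@@
@@,,,,
@,,@@@
@,,,,@
gen 20: ,@,,,,
,@@,,@
@,,@@@
@,,,,,
@,,@@@
@,,,,@
gen 21: @,,,,,
@@@,,@
@,,@@@
@,,,,,
@,,@@@
@,,,,@
gen 22: @,,,,,
@@@,,@
@,,@@@
@,,,,,
@,@@@@
@@@@,@
gen 23: @,,,,,
@@@,,@
@,,@@@
@,,,,@
@,@@,,
@@@@,,
gen 24: @,,,,,
@@@,,@
@,,@@@
@,@,,@
@@,,,,
@@,@,,

1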